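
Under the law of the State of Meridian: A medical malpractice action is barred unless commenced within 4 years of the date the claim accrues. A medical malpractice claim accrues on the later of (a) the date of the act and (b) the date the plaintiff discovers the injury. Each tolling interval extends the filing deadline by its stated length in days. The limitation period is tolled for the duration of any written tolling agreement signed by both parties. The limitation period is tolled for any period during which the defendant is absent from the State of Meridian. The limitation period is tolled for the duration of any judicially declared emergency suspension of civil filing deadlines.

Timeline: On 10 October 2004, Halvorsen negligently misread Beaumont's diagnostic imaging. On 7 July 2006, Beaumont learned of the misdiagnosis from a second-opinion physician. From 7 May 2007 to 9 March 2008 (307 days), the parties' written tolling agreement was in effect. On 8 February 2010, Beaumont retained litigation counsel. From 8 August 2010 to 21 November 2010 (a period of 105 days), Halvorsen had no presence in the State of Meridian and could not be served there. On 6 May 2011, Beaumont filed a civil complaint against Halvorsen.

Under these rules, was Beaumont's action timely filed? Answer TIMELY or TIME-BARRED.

TIMELY

Taking the later of the act (10 October 2004) and discovery (7 July 2006), the claim accrued on 7 July 2006.
Adding the 4 years base period to 7 July 2006 gives a deadline of 7 July 2010, before any tolling.
Because the written tolling agreement ran from 7 May 2007 to 9 March 2008, the deadline is extended by 307 days to 10 May 2011.
The defendant's absence from the jurisdiction from 8 August 2010 to 21 November 2010 tolled the period for 105 days, extending the deadline to 23 August 2011.
None of the other events listed affects the running of the period under the stated rules.
The 6 May 2011 filing precedes the 23 August 2011 deadline; the claim is timely.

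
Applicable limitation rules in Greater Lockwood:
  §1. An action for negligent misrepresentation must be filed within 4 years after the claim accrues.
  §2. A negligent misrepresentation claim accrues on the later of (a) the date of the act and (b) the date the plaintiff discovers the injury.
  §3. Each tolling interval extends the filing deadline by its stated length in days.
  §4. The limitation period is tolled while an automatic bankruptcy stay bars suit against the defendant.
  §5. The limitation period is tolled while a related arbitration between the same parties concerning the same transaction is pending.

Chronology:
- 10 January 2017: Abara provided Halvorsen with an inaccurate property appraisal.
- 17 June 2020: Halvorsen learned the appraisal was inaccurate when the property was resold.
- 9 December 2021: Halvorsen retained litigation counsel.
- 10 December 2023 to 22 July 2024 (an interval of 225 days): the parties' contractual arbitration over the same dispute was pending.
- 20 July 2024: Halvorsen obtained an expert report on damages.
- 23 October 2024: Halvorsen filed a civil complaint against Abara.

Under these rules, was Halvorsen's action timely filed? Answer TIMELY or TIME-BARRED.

Taking the later of the act (10 January 2017) and discovery (17 June 2020), the claim accrued on 17 June 2020.
4 years from 17 June 2020 is 17 June 2024.
Because the pending related arbitration ran from 10 December 2023 to 22 July 2024, the deadline is extended by 225 days to 28 January 2025.
The other events in the timeline have no effect on the limitation period under the stated rules.
Filing on 23 October 2024 beat the 28 January 2025 deadline — the action is timely.

TIMELY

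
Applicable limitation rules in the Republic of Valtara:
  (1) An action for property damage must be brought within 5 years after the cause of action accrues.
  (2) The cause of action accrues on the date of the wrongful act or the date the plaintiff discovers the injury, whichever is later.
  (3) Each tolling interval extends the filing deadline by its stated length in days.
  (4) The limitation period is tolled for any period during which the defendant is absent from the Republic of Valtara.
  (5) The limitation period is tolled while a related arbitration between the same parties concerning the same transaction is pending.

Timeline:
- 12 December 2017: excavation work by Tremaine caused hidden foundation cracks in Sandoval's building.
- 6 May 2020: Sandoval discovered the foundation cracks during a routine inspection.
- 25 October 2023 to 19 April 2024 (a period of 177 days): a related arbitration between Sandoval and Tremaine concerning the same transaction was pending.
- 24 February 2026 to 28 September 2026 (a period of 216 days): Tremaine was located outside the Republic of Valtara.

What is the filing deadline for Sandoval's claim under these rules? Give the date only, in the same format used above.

Because discovery on 6 May 2020 post-dates the 12 December 2017 act, accrual under the later-of rule falls on 6 May 2020.
The untolled deadline — 5 years after 6 May 2020 — is 6 May 2025.
Because the pending related arbitration ran from 25 October 2023 to 19 April 2024, the deadline is extended by 177 days to 30 October 2025.
By the time the defendant's absence from the jurisdiction began on 24 February 2026, the limitation period had already expired on 30 October 2025; that interval cannot revive it.

30 October 2025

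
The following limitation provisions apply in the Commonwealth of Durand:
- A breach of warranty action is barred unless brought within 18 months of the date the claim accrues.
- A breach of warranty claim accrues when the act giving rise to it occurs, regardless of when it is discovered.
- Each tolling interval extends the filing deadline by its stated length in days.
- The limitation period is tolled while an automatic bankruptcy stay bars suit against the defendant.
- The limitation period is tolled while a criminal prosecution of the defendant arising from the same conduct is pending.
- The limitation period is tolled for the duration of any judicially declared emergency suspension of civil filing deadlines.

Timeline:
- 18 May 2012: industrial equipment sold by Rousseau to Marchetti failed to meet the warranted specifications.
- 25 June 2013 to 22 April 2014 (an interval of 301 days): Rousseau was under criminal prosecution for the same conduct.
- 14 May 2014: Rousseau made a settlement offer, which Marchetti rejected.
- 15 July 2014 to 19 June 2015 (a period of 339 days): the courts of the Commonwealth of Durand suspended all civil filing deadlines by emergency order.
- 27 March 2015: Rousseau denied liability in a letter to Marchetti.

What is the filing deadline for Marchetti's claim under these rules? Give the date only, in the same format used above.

20 August 2015

The claim accrued on 18 May 2012, when the wrongful act occurred.
Adding the 18 months base period to 18 May 2012 gives a deadline of 18 November 2013, before any tolling.
The pending criminal prosecution from 25 June 2013 to 22 April 2014 tolled the period for 301 days, extending the deadline to 15 September 2014.
The period was tolled for 339 days by the emergency suspension of filing deadlines (15 July 2014 to 19 June 2015), pushing the deadline to 20 August 2015.
Nothing else in the chronology tolls or restarts the period.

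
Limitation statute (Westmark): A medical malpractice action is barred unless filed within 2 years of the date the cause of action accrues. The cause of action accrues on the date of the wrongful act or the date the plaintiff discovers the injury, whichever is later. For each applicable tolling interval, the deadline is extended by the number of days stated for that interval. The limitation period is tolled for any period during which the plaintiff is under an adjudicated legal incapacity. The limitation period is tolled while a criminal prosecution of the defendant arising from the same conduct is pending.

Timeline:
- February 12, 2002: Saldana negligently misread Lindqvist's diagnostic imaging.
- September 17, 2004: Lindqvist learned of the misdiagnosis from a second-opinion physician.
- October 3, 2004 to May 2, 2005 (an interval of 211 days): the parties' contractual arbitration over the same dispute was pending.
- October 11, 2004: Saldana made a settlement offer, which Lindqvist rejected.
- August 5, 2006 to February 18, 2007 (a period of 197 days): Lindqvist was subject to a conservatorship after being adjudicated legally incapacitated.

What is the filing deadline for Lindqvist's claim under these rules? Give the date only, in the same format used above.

The claim accrued on September 17, 2004 — the later of the February 12, 2002 act and the September 17, 2004 discovery.
The untolled deadline — 2 years after September 17, 2004 — is September 17, 2006.
The period was tolled for 197 days by the plaintiff's legal incapacity (August 5, 2006 to February 18, 2007), pushing the deadline to April 2, 2007.
The pending related arbitration from October 3, 2004 to May 2, 2005 does not toll the period, because no stated rule makes a pending arbitration a tolling event.
Nothing else in the chronology tolls or restarts the period.

April 2, 2007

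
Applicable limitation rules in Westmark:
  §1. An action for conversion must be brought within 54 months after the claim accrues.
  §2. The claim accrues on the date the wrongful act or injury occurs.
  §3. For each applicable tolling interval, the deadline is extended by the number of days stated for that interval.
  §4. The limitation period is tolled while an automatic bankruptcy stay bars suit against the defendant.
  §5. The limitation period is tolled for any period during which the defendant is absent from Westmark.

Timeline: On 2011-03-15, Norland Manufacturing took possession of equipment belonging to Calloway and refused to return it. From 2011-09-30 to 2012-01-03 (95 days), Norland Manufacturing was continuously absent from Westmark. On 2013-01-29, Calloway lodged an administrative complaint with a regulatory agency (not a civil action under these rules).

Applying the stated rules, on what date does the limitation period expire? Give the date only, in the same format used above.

The claim accrued on 2011-03-15, when the wrongful act occurred.
The untolled deadline — 54 months after 2011-03-15 — is 2015-09-15.
Because the defendant's absence from the jurisdiction ran from 2011-09-30 to 2012-01-03, the deadline is extended by 95 days to 2015-12-19.
None of the other events listed affects the running of the period under the stated rules.

2015-12-19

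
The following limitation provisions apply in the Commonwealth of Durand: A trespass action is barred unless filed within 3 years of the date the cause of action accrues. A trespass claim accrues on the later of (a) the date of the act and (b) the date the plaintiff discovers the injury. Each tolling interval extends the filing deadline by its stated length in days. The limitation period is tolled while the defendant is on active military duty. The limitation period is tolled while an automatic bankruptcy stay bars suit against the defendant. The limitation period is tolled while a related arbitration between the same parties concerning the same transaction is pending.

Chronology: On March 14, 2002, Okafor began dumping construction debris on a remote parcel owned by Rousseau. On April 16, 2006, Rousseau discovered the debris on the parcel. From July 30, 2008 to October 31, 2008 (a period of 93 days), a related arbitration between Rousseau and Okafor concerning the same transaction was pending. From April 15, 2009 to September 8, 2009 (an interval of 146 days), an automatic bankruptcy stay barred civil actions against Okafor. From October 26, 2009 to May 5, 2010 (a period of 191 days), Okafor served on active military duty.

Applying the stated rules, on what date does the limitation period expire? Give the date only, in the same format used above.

June 20, 2010

Because discovery on April 16, 2006 post-dates the March 14, 2002 act, accrual under the later-of rule falls on April 16, 2006.
The untolled deadline — 3 years after April 16, 2006 — is April 16, 2009.
Because the pending related arbitration ran from July 30, 2008 to October 31, 2008, the deadline is extended by 93 days to July 18, 2009.
The automatic bankruptcy stay from April 15, 2009 to September 8, 2009 tolled the period for 146 days, extending the deadline to December 11, 2009.
The period was tolled for 191 days by the defendant's active military service (October 26, 2009 to May 5, 2010), pushing the deadline to June 20, 2010.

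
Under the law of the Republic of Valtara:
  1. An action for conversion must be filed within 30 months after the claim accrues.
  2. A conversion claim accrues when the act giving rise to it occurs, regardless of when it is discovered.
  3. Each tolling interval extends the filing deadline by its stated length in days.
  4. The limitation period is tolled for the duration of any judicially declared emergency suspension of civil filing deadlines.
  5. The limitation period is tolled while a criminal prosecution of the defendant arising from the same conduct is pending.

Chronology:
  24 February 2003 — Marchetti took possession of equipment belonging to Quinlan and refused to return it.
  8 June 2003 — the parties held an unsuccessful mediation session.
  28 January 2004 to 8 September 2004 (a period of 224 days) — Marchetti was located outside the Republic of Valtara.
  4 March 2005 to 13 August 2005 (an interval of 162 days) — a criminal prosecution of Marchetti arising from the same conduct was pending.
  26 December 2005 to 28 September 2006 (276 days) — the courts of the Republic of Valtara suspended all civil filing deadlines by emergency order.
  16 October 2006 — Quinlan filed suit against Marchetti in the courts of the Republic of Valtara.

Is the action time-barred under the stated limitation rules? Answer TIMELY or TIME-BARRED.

TIMELY

The limitation period began to run on 24 February 2003.
30 months from 24 February 2003 is 24 August 2005.
Because the pending criminal prosecution ran from 4 March 2005 to 13 August 2005, the deadline is extended by 162 days to 2 February 2006.
Because the emergency suspension of filing deadlines ran from 26 December 2005 to 28 September 2006, the deadline is extended by 276 days to 5 November 2006.
No stated provision tolls the period for the defendant's absence, so the interval from 28 January 2004 to 8 September 2004 has no effect on the deadline.
Nothing else in the chronology tolls or restarts the period.
Filing on 16 October 2006 beat the 5 November 2006 deadline — the action is timely.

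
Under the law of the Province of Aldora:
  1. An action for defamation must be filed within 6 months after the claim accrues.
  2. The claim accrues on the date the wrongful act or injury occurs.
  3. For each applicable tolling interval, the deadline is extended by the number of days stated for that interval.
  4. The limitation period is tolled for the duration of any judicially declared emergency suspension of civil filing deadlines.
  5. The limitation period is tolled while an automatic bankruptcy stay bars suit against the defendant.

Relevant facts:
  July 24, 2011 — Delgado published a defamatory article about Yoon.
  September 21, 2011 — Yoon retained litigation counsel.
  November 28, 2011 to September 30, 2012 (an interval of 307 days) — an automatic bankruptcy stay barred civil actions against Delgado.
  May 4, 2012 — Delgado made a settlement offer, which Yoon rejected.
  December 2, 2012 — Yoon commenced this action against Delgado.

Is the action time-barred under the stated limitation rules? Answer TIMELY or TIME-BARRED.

The claim accrued on July 24, 2011, when the wrongful act occurred.
6 months from July 24, 2011 is January 24, 2012.
Because the automatic bankruptcy stay ran from November 28, 2011 to September 30, 2012, the deadline is extended by 307 days to November 26, 2012.
Nothing else in the chronology tolls or restarts the period.
Filing on December 2, 2012 missed the November 26, 2012 deadline — the action is time-barred.

TIME-BARRED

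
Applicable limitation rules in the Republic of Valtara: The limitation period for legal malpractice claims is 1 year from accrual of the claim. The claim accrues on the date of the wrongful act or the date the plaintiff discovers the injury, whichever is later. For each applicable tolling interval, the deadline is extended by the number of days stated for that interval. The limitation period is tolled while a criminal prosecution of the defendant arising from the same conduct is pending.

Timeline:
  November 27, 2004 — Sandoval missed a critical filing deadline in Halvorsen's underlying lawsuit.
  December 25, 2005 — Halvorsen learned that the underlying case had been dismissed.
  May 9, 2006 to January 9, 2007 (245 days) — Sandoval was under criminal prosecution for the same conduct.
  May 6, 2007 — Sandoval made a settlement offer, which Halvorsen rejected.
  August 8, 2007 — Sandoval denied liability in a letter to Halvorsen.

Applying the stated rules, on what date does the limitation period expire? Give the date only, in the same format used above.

Because discovery on December 25, 2005 post-dates the November 27, 2004 act, accrual under the later-of rule falls on December 25, 2005.
1 year from December 25, 2005 is December 25, 2006.
Because the pending criminal prosecution ran from May 9, 2006 to January 9, 2007, the deadline is extended by 245 days to August 27, 2007.
None of the other events listed affects the running of the period under the stated rules.

August 27, 2007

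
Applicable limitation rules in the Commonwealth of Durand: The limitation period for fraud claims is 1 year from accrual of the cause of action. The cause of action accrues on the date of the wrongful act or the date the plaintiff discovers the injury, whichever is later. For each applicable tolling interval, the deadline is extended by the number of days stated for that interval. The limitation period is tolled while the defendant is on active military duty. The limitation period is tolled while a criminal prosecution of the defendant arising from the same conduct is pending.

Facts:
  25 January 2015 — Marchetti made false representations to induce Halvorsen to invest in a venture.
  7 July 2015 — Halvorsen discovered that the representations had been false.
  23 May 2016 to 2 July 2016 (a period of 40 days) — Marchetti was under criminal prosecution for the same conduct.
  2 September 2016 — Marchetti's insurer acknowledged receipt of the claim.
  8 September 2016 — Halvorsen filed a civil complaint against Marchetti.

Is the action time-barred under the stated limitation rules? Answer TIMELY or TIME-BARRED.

Because discovery on 7 July 2015 post-dates the 25 January 2015 act, accrual under the later-of rule falls on 7 July 2015.
1 year from 7 July 2015 is 7 July 2016.
The pending criminal prosecution from 23 May 2016 to 2 July 2016 tolled the period for 40 days, extending the deadline to 16 August 2016.
Nothing else in the chronology tolls or restarts the period.
Halvorsen filed on 8 September 2016, after the 16 August 2016 deadline, so the action is time-barred.

TIME-BARRED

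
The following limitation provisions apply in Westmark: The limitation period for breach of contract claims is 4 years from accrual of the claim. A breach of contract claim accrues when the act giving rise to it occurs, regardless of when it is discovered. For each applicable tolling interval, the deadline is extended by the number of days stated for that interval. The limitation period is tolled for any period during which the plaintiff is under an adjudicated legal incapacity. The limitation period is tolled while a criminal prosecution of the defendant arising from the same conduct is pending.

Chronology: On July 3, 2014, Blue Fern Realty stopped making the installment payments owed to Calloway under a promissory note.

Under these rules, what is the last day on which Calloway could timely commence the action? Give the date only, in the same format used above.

July 3, 2018

The limitation period began to run on July 3, 2014.
4 years from July 3, 2014 is July 3, 2018.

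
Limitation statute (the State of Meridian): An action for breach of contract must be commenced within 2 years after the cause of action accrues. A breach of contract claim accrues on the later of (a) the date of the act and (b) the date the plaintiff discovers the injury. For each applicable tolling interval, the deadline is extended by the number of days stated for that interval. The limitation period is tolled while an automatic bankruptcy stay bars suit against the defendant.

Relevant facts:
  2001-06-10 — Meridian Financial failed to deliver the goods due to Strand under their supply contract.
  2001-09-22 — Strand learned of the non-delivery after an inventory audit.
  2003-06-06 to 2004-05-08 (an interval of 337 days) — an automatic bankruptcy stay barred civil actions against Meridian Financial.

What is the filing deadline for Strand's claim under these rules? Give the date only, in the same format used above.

Taking the later of the act (2001-06-10) and discovery (2001-09-22), the claim accrued on 2001-09-22.
Adding the 2 years base period to 2001-09-22 gives a deadline of 2003-09-22, before any tolling.
The period was tolled for 337 days by the automatic bankruptcy stay (2003-06-06 to 2004-05-08), pushing the deadline to 2004-08-24.

2004-08-24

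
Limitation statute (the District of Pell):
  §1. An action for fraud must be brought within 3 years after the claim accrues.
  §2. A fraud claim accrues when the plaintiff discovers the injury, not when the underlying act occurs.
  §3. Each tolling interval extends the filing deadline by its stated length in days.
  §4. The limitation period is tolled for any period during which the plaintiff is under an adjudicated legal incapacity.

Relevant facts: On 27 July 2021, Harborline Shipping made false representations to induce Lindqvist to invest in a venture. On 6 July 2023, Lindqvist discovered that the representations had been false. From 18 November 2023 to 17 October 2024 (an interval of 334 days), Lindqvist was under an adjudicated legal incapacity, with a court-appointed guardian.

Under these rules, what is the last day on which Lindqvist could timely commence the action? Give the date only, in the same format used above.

Under the discovery rule, the claim accrued on 6 July 2023, when Lindqvist discovered the injury — not on the 27 July 2021 date of the underlying act.
3 years from 6 July 2023 is 6 July 2026.
The period was tolled for 334 days by the plaintiff's legal incapacity (18 November 2023 to 17 October 2024), pushing the deadline to 5 June 2027.

5 June 2027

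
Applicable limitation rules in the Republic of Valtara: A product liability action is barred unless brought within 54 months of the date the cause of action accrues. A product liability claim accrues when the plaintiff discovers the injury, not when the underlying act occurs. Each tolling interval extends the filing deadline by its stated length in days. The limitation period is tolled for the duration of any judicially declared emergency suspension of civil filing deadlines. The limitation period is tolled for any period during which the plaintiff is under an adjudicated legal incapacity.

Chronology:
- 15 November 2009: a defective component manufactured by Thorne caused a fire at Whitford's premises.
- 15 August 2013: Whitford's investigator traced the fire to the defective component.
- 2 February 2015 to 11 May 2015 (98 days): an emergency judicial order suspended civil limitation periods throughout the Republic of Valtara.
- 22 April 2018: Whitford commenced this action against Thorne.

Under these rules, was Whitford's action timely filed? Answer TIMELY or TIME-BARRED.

TIMELY

The claim did not accrue until Whitford discovered the injury on 15 August 2013; the 15 November 2009 act date does not start the clock under the stated rule.
The untolled deadline — 54 months after 15 August 2013 — is 15 February 2018.
Because the emergency suspension of filing deadlines ran from 2 February 2015 to 11 May 2015, the deadline is extended by 98 days to 24 May 2018.
Whitford filed on 22 April 2018, before the 24 May 2018 deadline, so the action is timely.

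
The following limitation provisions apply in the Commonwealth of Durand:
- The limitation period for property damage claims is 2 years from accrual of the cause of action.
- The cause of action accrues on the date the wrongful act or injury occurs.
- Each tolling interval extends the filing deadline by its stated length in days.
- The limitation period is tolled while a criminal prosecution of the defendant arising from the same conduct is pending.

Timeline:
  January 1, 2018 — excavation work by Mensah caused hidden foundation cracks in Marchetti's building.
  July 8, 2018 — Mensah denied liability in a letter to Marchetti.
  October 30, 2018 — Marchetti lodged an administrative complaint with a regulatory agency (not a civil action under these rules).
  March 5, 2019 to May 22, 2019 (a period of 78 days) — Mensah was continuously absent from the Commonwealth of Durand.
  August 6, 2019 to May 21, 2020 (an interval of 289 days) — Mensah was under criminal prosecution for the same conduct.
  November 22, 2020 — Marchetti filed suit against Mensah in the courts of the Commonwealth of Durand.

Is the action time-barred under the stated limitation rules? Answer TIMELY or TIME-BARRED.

The limitation period began to run on January 1, 2018.
2 years from January 1, 2018 is January 1, 2020.
Because the pending criminal prosecution ran from August 6, 2019 to May 21, 2020, the deadline is extended by 289 days to October 16, 2020.
No stated provision tolls the period for the defendant's absence, so the interval from March 5, 2019 to May 22, 2019 has no effect on the deadline.
Nothing else in the chronology tolls or restarts the period.
Marchetti filed on November 22, 2020, after the October 16, 2020 deadline, so the action is time-barred.

TIME-BARRED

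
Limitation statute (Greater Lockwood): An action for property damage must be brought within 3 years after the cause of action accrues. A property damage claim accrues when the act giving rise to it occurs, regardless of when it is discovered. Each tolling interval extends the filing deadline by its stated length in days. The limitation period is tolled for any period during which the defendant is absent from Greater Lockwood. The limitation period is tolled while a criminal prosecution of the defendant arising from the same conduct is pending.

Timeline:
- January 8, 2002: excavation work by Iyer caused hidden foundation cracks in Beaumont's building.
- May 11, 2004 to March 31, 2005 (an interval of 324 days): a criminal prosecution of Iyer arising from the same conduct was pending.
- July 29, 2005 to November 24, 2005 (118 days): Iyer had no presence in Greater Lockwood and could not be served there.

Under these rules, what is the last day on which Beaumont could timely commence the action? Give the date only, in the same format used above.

The cause of action accrued on January 8, 2002, the date of the act.
Adding the 3 years base period to January 8, 2002 gives a deadline of January 8, 2005, before any tolling.
The pending criminal prosecution from May 11, 2004 to March 31, 2005 tolled the period for 324 days, extending the deadline to November 28, 2005.
The period was tolled for 118 days by the defendant's absence from the jurisdiction (July 29, 2005 to November 24, 2005), pushing the deadline to March 26, 2006.

March 26, 2006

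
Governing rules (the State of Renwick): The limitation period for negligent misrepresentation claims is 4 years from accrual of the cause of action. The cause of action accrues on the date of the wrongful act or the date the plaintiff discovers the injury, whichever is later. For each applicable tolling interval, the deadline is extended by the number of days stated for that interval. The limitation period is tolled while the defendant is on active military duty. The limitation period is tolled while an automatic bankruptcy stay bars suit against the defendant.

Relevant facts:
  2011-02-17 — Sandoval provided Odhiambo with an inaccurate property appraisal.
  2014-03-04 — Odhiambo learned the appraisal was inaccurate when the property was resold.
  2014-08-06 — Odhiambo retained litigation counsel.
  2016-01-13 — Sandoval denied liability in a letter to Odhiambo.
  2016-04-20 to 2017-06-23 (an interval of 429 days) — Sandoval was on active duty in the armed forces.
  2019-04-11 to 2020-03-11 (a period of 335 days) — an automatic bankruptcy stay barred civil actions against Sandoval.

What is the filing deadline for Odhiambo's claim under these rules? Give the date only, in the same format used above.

2020-04-06

The claim accrued on 2014-03-04 — the later of the 2011-02-17 act and the 2014-03-04 discovery.
The untolled deadline — 4 years after 2014-03-04 — is 2018-03-04.
The period was tolled for 429 days by the defendant's active military service (2016-04-20 to 2017-06-23), pushing the deadline to 2019-05-07.
Because the automatic bankruptcy stay ran from 2019-04-11 to 2020-03-11, the deadline is extended by 335 days to 2020-04-06.
The other events in the timeline have no effect on the limitation period under the stated rules.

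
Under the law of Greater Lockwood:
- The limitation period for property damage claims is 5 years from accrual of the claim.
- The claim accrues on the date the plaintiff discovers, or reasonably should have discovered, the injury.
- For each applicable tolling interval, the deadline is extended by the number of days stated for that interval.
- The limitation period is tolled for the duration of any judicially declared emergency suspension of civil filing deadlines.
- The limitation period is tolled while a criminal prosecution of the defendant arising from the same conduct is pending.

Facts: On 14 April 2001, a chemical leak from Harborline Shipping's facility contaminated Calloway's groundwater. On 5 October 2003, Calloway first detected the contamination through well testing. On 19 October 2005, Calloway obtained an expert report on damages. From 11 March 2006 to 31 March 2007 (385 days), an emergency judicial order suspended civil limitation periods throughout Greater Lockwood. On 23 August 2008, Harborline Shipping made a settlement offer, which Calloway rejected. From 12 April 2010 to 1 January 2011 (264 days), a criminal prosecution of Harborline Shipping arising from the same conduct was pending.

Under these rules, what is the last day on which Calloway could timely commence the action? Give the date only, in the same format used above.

Accrual is tied to discovery, so the period began on 5 October 2003 rather than on 14 April 2001 when the act occurred.
5 years from 5 October 2003 is 5 October 2008.
The emergency suspension of filing deadlines from 11 March 2006 to 31 March 2007 tolled the period for 385 days, extending the deadline to 25 October 2009.
The pending criminal prosecution starting 12 April 2010 came too late — the period had run on 25 October 2009 — and so does not extend the deadline.
Nothing else in the chronology tolls or restarts the period.

25 October 2009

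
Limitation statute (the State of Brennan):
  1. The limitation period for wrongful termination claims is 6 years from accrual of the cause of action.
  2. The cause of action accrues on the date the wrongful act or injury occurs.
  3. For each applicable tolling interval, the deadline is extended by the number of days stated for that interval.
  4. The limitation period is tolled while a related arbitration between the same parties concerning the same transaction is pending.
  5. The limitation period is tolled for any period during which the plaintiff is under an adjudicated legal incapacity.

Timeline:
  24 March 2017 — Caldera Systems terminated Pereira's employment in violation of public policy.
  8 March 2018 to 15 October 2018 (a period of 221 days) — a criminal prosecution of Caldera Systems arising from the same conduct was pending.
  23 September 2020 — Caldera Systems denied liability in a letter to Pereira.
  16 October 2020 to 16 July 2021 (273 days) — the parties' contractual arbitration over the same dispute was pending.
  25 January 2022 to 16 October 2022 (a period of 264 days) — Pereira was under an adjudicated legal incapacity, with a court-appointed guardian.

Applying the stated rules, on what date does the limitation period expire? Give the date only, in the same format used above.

11 September 2024

The cause of action accrued on 24 March 2017, the date of the act.
Adding the 6 years base period to 24 March 2017 gives a deadline of 24 March 2023, before any tolling.
The period was tolled for 273 days by the pending related arbitration (16 October 2020 to 16 July 2021), pushing the deadline to 22 December 2023.
Because the plaintiff's legal incapacity ran from 25 January 2022 to 16 October 2022, the deadline is extended by 264 days to 11 September 2024.
Although a criminal prosecution ran from 8 March 2018 to 15 October 2018, the stated rules do not make that a tolling event, so it is disregarded.
Nothing else in the chronology tolls or restarts the period.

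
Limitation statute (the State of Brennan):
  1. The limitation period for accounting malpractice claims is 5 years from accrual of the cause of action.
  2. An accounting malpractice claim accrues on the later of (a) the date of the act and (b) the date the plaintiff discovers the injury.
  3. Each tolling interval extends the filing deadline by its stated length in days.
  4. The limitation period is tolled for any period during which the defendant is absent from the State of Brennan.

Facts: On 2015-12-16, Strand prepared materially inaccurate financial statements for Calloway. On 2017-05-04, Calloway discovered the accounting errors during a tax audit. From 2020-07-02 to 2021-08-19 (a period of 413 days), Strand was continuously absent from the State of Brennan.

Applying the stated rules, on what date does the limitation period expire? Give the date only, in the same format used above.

Taking the later of the act (2015-12-16) and discovery (2017-05-04), the claim accrued on 2017-05-04.
Adding the 5 years base period to 2017-05-04 gives a deadline of 2022-05-04, before any tolling.
The period was tolled for 413 days by the defendant's absence from the jurisdiction (2020-07-02 to 2021-08-19), pushing the deadline to 2023-06-21.

2023-06-21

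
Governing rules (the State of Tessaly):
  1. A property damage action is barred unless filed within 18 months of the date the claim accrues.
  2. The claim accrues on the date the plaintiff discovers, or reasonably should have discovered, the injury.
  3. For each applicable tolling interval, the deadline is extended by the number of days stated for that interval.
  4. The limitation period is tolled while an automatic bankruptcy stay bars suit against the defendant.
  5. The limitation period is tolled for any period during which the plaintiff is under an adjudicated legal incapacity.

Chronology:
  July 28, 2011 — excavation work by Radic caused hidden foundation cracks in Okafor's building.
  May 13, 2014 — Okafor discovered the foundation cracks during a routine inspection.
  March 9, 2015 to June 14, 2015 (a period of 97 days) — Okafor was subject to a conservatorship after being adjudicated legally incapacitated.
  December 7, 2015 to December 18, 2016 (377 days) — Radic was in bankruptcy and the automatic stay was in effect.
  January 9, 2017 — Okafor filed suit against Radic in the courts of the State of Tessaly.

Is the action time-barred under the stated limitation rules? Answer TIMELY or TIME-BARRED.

The claim did not accrue until Okafor discovered the injury on May 13, 2014; the July 28, 2011 act date does not start the clock under the stated rule.
Adding the 18 months base period to May 13, 2014 gives a deadline of November 13, 2015, before any tolling.
The plaintiff's legal incapacity from March 9, 2015 to June 14, 2015 tolled the period for 97 days, extending the deadline to February 18, 2016.
Because the automatic bankruptcy stay ran from December 7, 2015 to December 18, 2016, the deadline is extended by 377 days to March 1, 2017.
Okafor filed on January 9, 2017, before the March 1, 2017 deadline, so the action is timely.

TIMELY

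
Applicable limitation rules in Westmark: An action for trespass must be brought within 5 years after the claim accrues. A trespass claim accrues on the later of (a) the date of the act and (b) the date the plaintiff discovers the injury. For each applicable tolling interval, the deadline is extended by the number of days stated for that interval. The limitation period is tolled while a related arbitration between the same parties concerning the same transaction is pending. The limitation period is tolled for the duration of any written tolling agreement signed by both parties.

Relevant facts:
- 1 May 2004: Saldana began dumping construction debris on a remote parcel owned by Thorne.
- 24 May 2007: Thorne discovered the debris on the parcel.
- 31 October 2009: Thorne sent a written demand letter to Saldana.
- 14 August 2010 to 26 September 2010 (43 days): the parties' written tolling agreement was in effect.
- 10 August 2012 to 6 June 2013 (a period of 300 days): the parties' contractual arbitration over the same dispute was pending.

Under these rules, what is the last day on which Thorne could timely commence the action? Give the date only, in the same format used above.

The claim accrued on 24 May 2007 — the later of the 1 May 2004 act and the 24 May 2007 discovery.
The untolled deadline — 5 years after 24 May 2007 — is 24 May 2012.
Because the written tolling agreement ran from 14 August 2010 to 26 September 2010, the deadline is extended by 43 days to 6 July 2012.
By the time the pending related arbitration began on 10 August 2012, the limitation period had already expired on 6 July 2012; that interval cannot revive it.
The other events in the timeline have no effect on the limitation period under the stated rules.

6 July 2012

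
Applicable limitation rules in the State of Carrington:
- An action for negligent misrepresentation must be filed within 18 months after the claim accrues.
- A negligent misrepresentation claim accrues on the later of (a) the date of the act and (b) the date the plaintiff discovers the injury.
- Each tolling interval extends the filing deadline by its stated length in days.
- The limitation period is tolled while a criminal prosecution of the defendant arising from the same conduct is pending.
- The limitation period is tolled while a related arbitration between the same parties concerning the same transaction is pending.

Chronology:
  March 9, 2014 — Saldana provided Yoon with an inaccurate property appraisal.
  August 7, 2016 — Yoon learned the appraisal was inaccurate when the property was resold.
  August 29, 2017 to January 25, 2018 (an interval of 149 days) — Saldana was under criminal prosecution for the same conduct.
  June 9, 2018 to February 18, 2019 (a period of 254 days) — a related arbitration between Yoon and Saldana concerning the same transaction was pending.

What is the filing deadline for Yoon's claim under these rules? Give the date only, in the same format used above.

March 17, 2019

Because discovery on August 7, 2016 post-dates the March 9, 2014 act, accrual under the later-of rule falls on August 7, 2016.
18 months from August 7, 2016 is February 7, 2018.
Because the pending criminal prosecution ran from August 29, 2017 to January 25, 2018, the deadline is extended by 149 days to July 6, 2018.
The pending related arbitration from June 9, 2018 to February 18, 2019 tolled the period for 254 days, extending the deadline to March 17, 2019.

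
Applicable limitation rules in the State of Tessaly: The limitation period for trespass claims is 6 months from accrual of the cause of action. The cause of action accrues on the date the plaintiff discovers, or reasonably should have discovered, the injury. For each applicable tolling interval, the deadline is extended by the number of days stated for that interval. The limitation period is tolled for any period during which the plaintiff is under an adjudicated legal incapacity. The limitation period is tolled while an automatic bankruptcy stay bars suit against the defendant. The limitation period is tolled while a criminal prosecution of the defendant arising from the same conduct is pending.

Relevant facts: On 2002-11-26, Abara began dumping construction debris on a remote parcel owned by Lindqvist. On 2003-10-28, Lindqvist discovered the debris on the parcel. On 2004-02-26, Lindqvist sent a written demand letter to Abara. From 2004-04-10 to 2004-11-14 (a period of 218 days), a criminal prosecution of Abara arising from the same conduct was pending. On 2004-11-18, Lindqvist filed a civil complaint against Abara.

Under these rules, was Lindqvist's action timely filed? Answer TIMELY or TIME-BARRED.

Under the discovery rule, the claim accrued on 2003-10-28, when Lindqvist discovered the injury — not on the 2002-11-26 date of the underlying act.
6 months from 2003-10-28 is 2004-04-28.
The pending criminal prosecution from 2004-04-10 to 2004-11-14 tolled the period for 218 days, extending the deadline to 2004-12-02.
None of the other events listed affects the running of the period under the stated rules.
Filing on 2004-11-18 beat the 2004-12-02 deadline — the action is timely.

TIMELY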